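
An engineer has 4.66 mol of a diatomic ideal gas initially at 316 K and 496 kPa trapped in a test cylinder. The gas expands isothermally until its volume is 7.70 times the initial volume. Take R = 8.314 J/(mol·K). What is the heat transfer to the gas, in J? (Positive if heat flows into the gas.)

25000 J

V₁ = nRT₁/P₁ = 4.66×8.314×316/496 = 24.7 L.
Isothermal: T stays 316 K; PV = const ⇒ V₂ = 190 L, P₂ = 64.4 kPa.
ΔU = 0 (ideal gas, T constant).
W = nRT ln(V₂/V₁) = 4.66×8.314×316×ln(7.70) = 25000 J.
Q = ΔU + W = 25000 J.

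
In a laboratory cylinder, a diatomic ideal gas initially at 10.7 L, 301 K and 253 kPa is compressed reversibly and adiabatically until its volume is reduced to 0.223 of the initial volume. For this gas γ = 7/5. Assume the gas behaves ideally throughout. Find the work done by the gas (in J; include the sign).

n = P₁V₁/(RT₁) = 253×10.7/(8.314×301) = 1.08 mol.
Adiabatic: TV^(γ−1) = const ⇒ T₂ = 301×(4.48)^0.400 = 549 K; PV^γ = const ⇒ P₂ = 2070 kPa.
ΔU = nCvΔT = 1.08×20.8×(549−301) = 5570 J.
Q = 0 for an adiabatic process, so W = −ΔU = -5570 J.

-5570 J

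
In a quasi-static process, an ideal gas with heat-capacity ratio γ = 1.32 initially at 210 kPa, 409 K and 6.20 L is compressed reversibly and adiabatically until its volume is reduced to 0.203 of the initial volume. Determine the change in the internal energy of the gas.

2710 J

n = P₁V₁/(RT₁) = 210×6.20/(8.314×409) = 0.383 mol.
Adiabatic: TV^(γ−1) = const ⇒ T₂ = 409×(4.93)^0.320 = 681 K; PV^γ = const ⇒ P₂ = 1720 kPa.
For an ideal gas ΔU = nCvΔT with Cv = R/(γ−1) = 26.0 J/(mol·K).
ΔU = 0.383×26.0×(681−409) = 2710 J.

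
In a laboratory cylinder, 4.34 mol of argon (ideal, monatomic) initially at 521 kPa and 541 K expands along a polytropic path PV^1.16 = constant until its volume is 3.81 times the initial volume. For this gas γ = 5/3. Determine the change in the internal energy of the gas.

-5640 J

V₁ = nRT₁/P₁ = 4.34×8.314×541/521 = 37.5 L.
Polytropic n=1.16: T₂ = T₁(V₁/V₂)^(n−1) = 541×(0.262)^0.16 = 437 K; P₂ = P₁(V₁/V₂)^n = 110 kPa.
For an ideal gas ΔU = nCvΔT with Cv = (3/2)R = 12.5 J/(mol·K).
ΔU = 4.34×12.5×(437−541) = -5640 J.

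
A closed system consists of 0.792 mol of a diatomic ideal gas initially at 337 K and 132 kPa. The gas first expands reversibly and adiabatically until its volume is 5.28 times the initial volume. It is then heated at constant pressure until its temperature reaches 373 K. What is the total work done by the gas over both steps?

V₁ = nRT₁/P₁ = 0.792×8.314×337/132 = 16.8 L.
Step 1 — Adiabatic: TV^(γ−1) = const ⇒ T₂ = 337×(0.189)^0.400 = 173 K; PV^γ = const ⇒ P₂ = 12.8 kPa.
ΔU = nCvΔT = 0.792×20.8×(173−337) = -2700 J.
Q = 0 for an adiabatic process, so W = −ΔU = 2700 J.
State after step 1: P = 12.8 kPa, V = 88.8 L, T = 173 K.
Step 2 — Isobaric: P stays 12.8 kPa; V/T = const ⇒ T₂ = 373 K, V₂ = 191 L.
W = PΔV = 12.8×(191−88.8) kPa·L = 1320 J.
ΔU = nCvΔT = 0.792×20.8×(373−173) = 3290 J.
Q = ΔU + W = nCpΔT = 4600 J.
Net over both steps: W = 4010 J, Q = 4600 J, ΔU = 593 J.

4010 J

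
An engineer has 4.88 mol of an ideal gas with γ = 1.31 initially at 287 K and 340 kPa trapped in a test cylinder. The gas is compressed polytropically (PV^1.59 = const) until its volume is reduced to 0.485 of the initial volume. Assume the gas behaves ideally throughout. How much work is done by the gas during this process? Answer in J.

V₁ = nRT₁/P₁ = 4.88×8.314×287/340 = 34.2 L.
Polytropic n=1.59: T₂ = T₁(V₁/V₂)^(n−1) = 287×(2.06)^0.59 = 440 K; P₂ = P₁(V₁/V₂)^n = 1070 kPa.
W = (P₁V₁−P₂V₂)/(n−1) = (340×34.2−1070×16.6)/0.59 = -10500 J.

-10500 J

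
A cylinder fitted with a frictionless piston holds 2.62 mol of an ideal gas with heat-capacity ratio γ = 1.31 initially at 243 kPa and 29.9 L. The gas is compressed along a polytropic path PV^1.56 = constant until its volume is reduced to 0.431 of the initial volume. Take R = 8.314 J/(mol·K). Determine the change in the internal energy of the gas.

14100 J

T₁ = P₁V₁/(nR) = 243×29.9/(2.62×8.314) = 334 K.
Polytropic n=1.56: T₂ = T₁(V₁/V₂)^(n−1) = 334×(2.32)^0.56 = 534 K; P₂ = P₁(V₁/V₂)^n = 903 kPa.
For an ideal gas ΔU = nCvΔT with Cv = R/(γ−1) = 26.8 J/(mol·K).
ΔU = 2.62×26.8×(534−334) = 14100 J.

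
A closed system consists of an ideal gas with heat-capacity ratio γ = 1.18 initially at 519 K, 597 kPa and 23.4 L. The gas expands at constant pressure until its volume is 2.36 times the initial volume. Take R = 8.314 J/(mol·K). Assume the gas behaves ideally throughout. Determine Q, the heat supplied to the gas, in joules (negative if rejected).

125000 J

n = P₁V₁/(RT₁) = 597×23.4/(8.314×519) = 3.24 mol.
Isobaric: P stays 597 kPa; V/T = const ⇒ T₂ = 1220 K, V₂ = 55.2 L.
W = PΔV = 597×(55.2−23.4) kPa·L = 19000 J.
ΔU = nCvΔT = 3.24×46.2×(1220−519) = 106000 J.
Q = ΔU + W = nCpΔT = 125000 J.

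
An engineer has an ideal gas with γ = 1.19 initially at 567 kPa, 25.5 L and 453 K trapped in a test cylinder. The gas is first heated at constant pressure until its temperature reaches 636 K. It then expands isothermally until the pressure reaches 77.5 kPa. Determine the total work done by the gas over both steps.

46200 J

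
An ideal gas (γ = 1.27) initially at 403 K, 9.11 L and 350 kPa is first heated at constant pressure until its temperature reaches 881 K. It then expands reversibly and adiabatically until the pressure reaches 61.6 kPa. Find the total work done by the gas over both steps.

11800 J

n = P₁V₁/(RT₁) = 350×9.11/(8.314×403) = 0.952 mol.
Step 1 — Isobaric: P stays 350 kPa; V/T = const ⇒ T₂ = 881 K, V₂ = 19.9 L.
W = PΔV = 350×(19.9−9.11) kPa·L = 3780 J.
ΔU = nCvΔT = 0.952×30.8×(881−403) = 14000 J.
Q = ΔU + W = nCpΔT = 17800 J.
State after step 1: P = 350 kPa, V = 19.9 L, T = 881 K.
Step 2 — Adiabatic: T₂/T₁ = (P₂/P₁)^((γ−1)/γ) ⇒ T₂ = 881×(0.176)^0.213 = 609 K; V₂ = 78.2 L.
ΔU = nCvΔT = 0.952×30.8×(609−881) = -7970 J.
Q = 0 for an adiabatic process, so W = −ΔU = 7970 J.
Net over both steps: W = 11800 J, Q = 17800 J, ΔU = 6030 J.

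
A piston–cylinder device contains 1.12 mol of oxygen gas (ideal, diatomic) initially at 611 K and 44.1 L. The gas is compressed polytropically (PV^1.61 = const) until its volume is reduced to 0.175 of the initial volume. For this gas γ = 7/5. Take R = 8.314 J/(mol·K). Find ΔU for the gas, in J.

P₁ = nRT₁/V₁ = 1.12×8.314×611/44.1 = 129 kPa.
Polytropic n=1.61: T₂ = T₁(V₁/V₂)^(n−1) = 611×(5.71)^0.61 = 1770 K; P₂ = P₁(V₁/V₂)^n = 2130 kPa.
For an ideal gas ΔU = nCvΔT with Cv = (5/2)R = 20.8 J/(mol·K).
ΔU = 1.12×20.8×(1770−611) = 27000 J.

27000 J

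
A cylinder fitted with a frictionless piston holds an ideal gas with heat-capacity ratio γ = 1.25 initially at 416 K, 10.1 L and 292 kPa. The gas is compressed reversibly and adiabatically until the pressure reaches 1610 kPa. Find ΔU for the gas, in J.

n = P₁V₁/(RT₁) = 292×10.1/(8.314×416) = 0.853 mol.
Adiabatic: T₂/T₁ = (P₂/P₁)^((γ−1)/γ) ⇒ T₂ = 416×(5.51)^0.200 = 585 K; V₂ = 2.58 L.
For an ideal gas ΔU = nCvΔT with Cv = R/(γ−1) = 33.3 J/(mol·K).
ΔU = 0.853×33.3×(585−416) = 4800 J.

4800 J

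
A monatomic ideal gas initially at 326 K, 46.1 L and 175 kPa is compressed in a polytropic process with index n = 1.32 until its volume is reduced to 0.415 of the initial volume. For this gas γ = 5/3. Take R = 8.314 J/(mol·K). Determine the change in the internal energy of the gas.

3930 J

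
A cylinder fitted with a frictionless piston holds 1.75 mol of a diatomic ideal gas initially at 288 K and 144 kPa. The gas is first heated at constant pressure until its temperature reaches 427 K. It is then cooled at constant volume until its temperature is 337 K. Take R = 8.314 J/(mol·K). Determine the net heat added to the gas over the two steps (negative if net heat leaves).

V₁ = nRT₁/P₁ = 1.75×8.314×288/144 = 29.1 L.
Step 1 — Isobaric: P stays 144 kPa; V/T = const ⇒ T₂ = 427 K, V₂ = 43.1 L.
W = PΔV = 144×(43.1−29.1) kPa·L = 2020 J.
ΔU = nCvΔT = 1.75×20.8×(427−288) = 5060 J.
Q = ΔU + W = nCpΔT = 7080 J.
State after step 1: P = 144 kPa, V = 43.1 L, T = 427 K.
Step 2 — Isochoric: V stays 43.1 L; P/T = const ⇒ T₂ = 337 K, P₂ = 114 kPa.
W = 0 (no volume change).
ΔU = nCvΔT = 1.75×20.8×(337−427) = -3270 J.
Q = ΔU = -3270 J.
Net over both steps: W = 2020 J, Q = 3800 J, ΔU = 1780 J.

3800 J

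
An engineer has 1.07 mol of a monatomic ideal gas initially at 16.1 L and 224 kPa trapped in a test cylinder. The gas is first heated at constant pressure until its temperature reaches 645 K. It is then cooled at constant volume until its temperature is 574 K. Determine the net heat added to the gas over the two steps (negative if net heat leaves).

4380 J

T₁ = P₁V₁/(nR) = 224×16.1/(1.07×8.314) = 405 K.
Step 1 — Isobaric: P stays 224 kPa; V/T = const ⇒ T₂ = 645 K, V₂ = 25.6 L.
W = PΔV = 224×(25.6−16.1) kPa·L = 2130 J.
ΔU = nCvΔT = 1.07×12.5×(645−405) = 3200 J.
Q = ΔU + W = nCpΔT = 5330 J.
State after step 1: P = 224 kPa, V = 25.6 L, T = 645 K.
Step 2 — Isochoric: V stays 25.6 L; P/T = const ⇒ T₂ = 574 K, P₂ = 199 kPa.
W = 0 (no volume change).
ΔU = nCvΔT = 1.07×12.5×(574−645) = -947 J.
Q = ΔU = -947 J.
Net over both steps: W = 2130 J, Q = 4380 J, ΔU = 2250 J.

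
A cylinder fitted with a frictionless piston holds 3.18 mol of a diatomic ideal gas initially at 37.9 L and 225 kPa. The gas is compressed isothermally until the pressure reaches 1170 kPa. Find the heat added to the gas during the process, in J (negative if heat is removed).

-14100 J

T₁ = P₁V₁/(nR) = 225×37.9/(3.18×8.314) = 323 K.
Isothermal: T stays 323 K; PV = const ⇒ V₂ = 7.29 L, P₂ = 1170 kPa.
ΔU = 0 (ideal gas, T constant).
W = nRT ln(V₂/V₁) = 3.18×8.314×323×ln(0.192) = -14100 J.
Q = ΔU + W = -14100 J.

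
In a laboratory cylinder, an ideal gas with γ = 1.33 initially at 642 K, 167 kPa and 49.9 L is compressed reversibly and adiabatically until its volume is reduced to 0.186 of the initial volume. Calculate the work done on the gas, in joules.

n = P₁V₁/(RT₁) = 167×49.9/(8.314×642) = 1.56 mol.
Adiabatic: TV^(γ−1) = const ⇒ T₂ = 642×(5.38)^0.330 = 1120 K; PV^γ = const ⇒ P₂ = 1560 kPa.
ΔU = nCvΔT = 1.56×25.2×(1120−642) = 18700 J.
Q = 0 for an adiabatic process, so W = −ΔU = -18700 J.
Work done on the gas = −W_by = 18700 J.

18700 J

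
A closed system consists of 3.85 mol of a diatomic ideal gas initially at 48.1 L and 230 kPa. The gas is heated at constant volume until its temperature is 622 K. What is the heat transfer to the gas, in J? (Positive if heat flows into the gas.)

22100 J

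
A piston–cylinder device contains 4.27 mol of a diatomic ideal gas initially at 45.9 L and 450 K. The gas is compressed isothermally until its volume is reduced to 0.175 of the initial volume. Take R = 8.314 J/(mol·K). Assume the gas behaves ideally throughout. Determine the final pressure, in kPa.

1990 kPa

P₁ = nRT₁/V₁ = 4.27×8.314×450/45.9 = 348 kPa.
Isothermal: T stays 450 K; PV = const ⇒ V₂ = 8.03 L, P₂ = 1990 kPa.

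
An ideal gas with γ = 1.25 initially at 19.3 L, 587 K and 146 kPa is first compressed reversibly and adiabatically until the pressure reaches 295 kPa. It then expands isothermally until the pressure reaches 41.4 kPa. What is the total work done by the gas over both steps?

4670 J

n = P₁V₁/(RT₁) = 146×19.3/(8.314×587) = 0.577 mol.
Step 1 — Adiabatic: T₂/T₁ = (P₂/P₁)^((γ−1)/γ) ⇒ T₂ = 587×(2.02)^0.200 = 676 K; V₂ = 11.0 L.
ΔU = nCvΔT = 0.577×33.3×(676−587) = 1700 J.
Q = 0 for an adiabatic process, so W = −ΔU = -1700 J.
State after step 1: P = 295 kPa, V = 11.0 L, T = 676 K.
Step 2 — Isothermal: T stays 676 K; PV = const ⇒ V₂ = 78.3 L, P₂ = 41.4 kPa.
ΔU = 0 (ideal gas, T constant).
W = nRT ln(V₂/V₁) = 0.577×8.314×676×ln(7.13) = 6370 J.
Q = ΔU + W = 6370 J.
Net over both steps: W = 4670 J, Q = 6370 J, ΔU = 1700 J.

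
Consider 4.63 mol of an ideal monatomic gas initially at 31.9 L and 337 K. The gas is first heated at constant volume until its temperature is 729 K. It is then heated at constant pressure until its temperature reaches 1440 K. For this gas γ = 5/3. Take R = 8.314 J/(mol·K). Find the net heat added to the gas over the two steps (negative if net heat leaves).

91100 J

P₁ = nRT₁/V₁ = 4.63×8.314×337/31.9 = 407 kPa.
Step 1 — Isochoric: V stays 31.9 L; P/T = const ⇒ T₂ = 729 K, P₂ = 880 kPa.
W = 0 (no volume change).
ΔU = nCvΔT = 4.63×12.5×(729−337) = 22600 J.
Q = ΔU = 22600 J.
State after step 1: P = 880 kPa, V = 31.9 L, T = 729 K.
Step 2 — Isobaric: P stays 880 kPa; V/T = const ⇒ T₂ = 1440 K, V₂ = 63.0 L.
W = PΔV = 880×(63.0−31.9) kPa·L = 27400 J.
ΔU = nCvΔT = 4.63×12.5×(1440−729) = 41100 J.
Q = ΔU + W = nCpΔT = 68400 J.
Net over both steps: W = 27400 J, Q = 91100 J, ΔU = 63700 J.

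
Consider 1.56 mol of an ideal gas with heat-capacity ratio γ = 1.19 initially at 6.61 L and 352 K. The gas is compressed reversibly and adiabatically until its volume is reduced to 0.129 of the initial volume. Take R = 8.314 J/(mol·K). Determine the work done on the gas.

11400 J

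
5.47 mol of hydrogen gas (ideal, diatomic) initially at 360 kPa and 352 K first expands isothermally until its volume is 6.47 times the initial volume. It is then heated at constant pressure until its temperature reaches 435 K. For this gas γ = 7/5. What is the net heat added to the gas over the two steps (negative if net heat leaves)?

43100 J

V₁ = nRT₁/P₁ = 5.47×8.314×352/360 = 44.5 L.
Step 1 — Isothermal: T stays 352 K; PV = const ⇒ V₂ = 288 L, P₂ = 55.6 kPa.
ΔU = 0 (ideal gas, T constant).
W = nRT ln(V₂/V₁) = 5.47×8.314×352×ln(6.47) = 29900 J.
Q = ΔU + W = 29900 J.
State after step 1: P = 55.6 kPa, V = 288 L, T = 352 K.
Step 2 — Isobaric: P stays 55.6 kPa; V/T = const ⇒ T₂ = 435 K, V₂ = 356 L.
W = PΔV = 55.6×(356−288) kPa·L = 3770 J.
ΔU = nCvΔT = 5.47×20.8×(435−352) = 9440 J.
Q = ΔU + W = nCpΔT = 13200 J.
Net over both steps: W = 33700 J, Q = 43100 J, ΔU = 9440 J.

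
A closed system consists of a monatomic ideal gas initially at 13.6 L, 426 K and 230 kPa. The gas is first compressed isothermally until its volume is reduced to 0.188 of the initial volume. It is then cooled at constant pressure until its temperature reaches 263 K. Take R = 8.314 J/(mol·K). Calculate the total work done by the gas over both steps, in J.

n = P₁V₁/(RT₁) = 230×13.6/(8.314×426) = 0.883 mol.
Step 1 — Isothermal: T stays 426 K; PV = const ⇒ V₂ = 2.56 L, P₂ = 1220 kPa.
ΔU = 0 (ideal gas, T constant).
W = nRT ln(V₂/V₁) = 0.883×8.314×426×ln(0.188) = -5230 J.
Q = ΔU + W = -5230 J.
State after step 1: P = 1220 kPa, V = 2.56 L, T = 426 K.
Step 2 — Isobaric: P stays 1220 kPa; V/T = const ⇒ T₂ = 263 K, V₂ = 1.58 L.
W = PΔV = 1220×(1.58−2.56) kPa·L = -1200 J.
ΔU = nCvΔT = 0.883×12.5×(263−426) = -1800 J.
Q = ΔU + W = nCpΔT = -2990 J.
Net over both steps: W = -6420 J, Q = -8220 J, ΔU = -1800 J.

-6420 J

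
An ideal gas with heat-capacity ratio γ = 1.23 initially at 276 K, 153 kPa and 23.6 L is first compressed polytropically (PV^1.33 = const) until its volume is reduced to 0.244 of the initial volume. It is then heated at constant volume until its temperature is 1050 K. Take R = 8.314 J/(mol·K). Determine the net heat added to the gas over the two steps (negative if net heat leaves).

37500 J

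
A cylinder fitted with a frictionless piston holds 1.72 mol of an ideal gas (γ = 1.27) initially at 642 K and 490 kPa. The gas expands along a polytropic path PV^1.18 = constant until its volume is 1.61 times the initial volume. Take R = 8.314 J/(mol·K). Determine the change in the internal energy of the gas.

-2790 J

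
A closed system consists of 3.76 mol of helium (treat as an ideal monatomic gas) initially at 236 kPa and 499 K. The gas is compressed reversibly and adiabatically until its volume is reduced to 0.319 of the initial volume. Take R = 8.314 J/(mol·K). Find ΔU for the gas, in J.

26700 J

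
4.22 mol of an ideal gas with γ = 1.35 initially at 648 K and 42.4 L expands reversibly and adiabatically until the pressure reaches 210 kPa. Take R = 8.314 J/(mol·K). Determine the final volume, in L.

84.9 L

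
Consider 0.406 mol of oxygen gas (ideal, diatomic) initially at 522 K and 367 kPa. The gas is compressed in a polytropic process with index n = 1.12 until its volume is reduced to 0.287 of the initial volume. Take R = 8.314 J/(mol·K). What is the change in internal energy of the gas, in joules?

712 J

V₁ = nRT₁/P₁ = 0.406×8.314×522/367 = 4.80 L.
Polytropic n=1.12: T₂ = T₁(V₁/V₂)^(n−1) = 522×(3.48)^0.12 = 606 K; P₂ = P₁(V₁/V₂)^n = 1490 kPa.
For an ideal gas ΔU = nCvΔT with Cv = (5/2)R = 20.8 J/(mol·K).
ΔU = 0.406×20.8×(606−522) = 712 J.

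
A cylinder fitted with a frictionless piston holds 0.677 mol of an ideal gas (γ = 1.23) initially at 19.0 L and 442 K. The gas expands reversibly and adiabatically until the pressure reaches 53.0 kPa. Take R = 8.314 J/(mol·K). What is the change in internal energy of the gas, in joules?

-1680 J

P₁ = nRT₁/V₁ = 0.677×8.314×442/19.0 = 131 kPa.
Adiabatic: T₂/T₁ = (P₂/P₁)^((γ−1)/γ) ⇒ T₂ = 442×(0.405)^0.187 = 373 K; V₂ = 39.6 L.
For an ideal gas ΔU = nCvΔT with Cv = R/(γ−1) = 36.1 J/(mol·K).
ΔU = 0.677×36.1×(373−442) = -1680 J.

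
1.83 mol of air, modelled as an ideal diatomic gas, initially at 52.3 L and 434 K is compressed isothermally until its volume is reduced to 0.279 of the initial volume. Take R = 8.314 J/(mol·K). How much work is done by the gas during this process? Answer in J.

P₁ = nRT₁/V₁ = 1.83×8.314×434/52.3 = 126 kPa.
Isothermal: T stays 434 K; PV = const ⇒ V₂ = 14.6 L, P₂ = 453 kPa.
W = nRT ln(V₂/V₁) = 1.83×8.314×434×ln(0.279) = -8430 J.

-8430 J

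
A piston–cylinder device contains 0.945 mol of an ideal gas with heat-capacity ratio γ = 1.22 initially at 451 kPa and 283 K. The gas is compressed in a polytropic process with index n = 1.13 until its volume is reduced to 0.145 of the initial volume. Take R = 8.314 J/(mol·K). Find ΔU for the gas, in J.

2880 J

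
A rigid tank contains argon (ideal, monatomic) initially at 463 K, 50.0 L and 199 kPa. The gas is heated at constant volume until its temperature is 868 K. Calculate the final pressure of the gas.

373 kPa

Isochoric: V stays 50.0 L; P/T = const ⇒ T₂ = 868 K, P₂ = 373 kPa.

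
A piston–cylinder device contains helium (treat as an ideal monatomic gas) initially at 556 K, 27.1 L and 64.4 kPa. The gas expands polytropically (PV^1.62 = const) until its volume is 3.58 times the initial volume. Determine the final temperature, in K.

Polytropic n=1.62: T₂ = T₁(V₁/V₂)^(n−1) = 556×(0.279)^0.62 = 252 K; P₂ = P₁(V₁/V₂)^n = 8.16 kPa.

252 K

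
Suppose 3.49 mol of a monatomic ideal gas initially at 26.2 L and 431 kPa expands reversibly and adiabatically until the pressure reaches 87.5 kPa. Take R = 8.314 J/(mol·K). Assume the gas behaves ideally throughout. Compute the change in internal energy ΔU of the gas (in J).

T₁ = P₁V₁/(nR) = 431×26.2/(3.49×8.314) = 389 K.
Adiabatic: T₂/T₁ = (P₂/P₁)^((γ−1)/γ) ⇒ T₂ = 389×(0.203)^0.400 = 206 K; V₂ = 68.2 L.
For an ideal gas ΔU = nCvΔT with Cv = (3/2)R = 12.5 J/(mol·K).
ΔU = 3.49×12.5×(206−389) = -7990 J.

-7990 J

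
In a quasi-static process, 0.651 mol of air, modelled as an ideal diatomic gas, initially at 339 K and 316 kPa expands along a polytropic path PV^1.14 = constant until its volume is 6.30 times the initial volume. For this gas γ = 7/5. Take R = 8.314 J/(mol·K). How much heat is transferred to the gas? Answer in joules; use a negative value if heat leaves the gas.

V₁ = nRT₁/P₁ = 0.651×8.314×339/316 = 5.81 L.
Polytropic n=1.14: T₂ = T₁(V₁/V₂)^(n−1) = 339×(0.159)^0.14 = 262 K; P₂ = P₁(V₁/V₂)^n = 38.8 kPa.
W = (P₁V₁−P₂V₂)/(n−1) = (316×5.81−38.8×36.6)/0.14 = 2980 J.
ΔU = nCvΔT = 0.651×20.8×(262−339) = -1040 J.
Q = ΔU + W = 1940 J.

1940 J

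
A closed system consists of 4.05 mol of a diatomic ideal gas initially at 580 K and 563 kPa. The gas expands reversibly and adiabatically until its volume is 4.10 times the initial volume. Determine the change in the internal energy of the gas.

V₁ = nRT₁/P₁ = 4.05×8.314×580/563 = 34.7 L.
Adiabatic: TV^(γ−1) = const ⇒ T₂ = 580×(0.244)^0.400 = 330 K; PV^γ = const ⇒ P₂ = 78.1 kPa.
For an ideal gas ΔU = nCvΔT with Cv = (5/2)R = 20.8 J/(mol·K).
ΔU = 4.05×20.8×(330−580) = -21100 J.

-21100 J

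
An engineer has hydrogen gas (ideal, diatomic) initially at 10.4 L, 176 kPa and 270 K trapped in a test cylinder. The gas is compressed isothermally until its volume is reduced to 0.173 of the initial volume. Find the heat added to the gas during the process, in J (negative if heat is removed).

-3210 J

n = P₁V₁/(RT₁) = 176×10.4/(8.314×270) = 0.815 mol.
Isothermal: T stays 270 K; PV = const ⇒ V₂ = 1.80 L, P₂ = 1020 kPa.
ΔU = 0 (ideal gas, T constant).
W = nRT ln(V₂/V₁) = 0.815×8.314×270×ln(0.173) = -3210 J.
Q = ΔU + W = -3210 J.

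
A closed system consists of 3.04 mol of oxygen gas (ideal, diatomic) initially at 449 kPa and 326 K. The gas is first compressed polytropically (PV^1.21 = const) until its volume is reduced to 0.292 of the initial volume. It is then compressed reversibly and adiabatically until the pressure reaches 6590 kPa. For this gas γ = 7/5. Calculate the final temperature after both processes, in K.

594 K

V₁ = nRT₁/P₁ = 3.04×8.314×326/449 = 18.4 L.
Step 1 — Polytropic n=1.21: T₂ = T₁(V₁/V₂)^(n−1) = 326×(3.42)^0.21 = 422 K; P₂ = P₁(V₁/V₂)^n = 1990 kPa.
W = (P₁V₁−P₂V₂)/(n−1) = (449×18.4−1990×5.36)/0.21 = -11600 J.
ΔU = nCvΔT = 3.04×20.8×(422−326) = 6080 J.
Q = ΔU + W = -5500 J.
State after step 1: P = 1990 kPa, V = 5.36 L, T = 422 K.
Step 2 — Adiabatic: T₂/T₁ = (P₂/P₁)^((γ−1)/γ) ⇒ T₂ = 422×(3.31)^0.286 = 594 K; V₂ = 2.28 L.
ΔU = nCvΔT = 3.04×20.8×(594−422) = 10900 J.
Q = 0 for an adiabatic process, so W = −ΔU = -10900 J.
Net over both steps: W = -22400 J, Q = -5500 J, ΔU = 17000 J.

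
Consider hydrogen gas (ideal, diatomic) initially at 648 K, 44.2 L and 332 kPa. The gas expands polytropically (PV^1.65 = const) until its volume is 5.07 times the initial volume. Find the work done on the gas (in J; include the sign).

n = P₁V₁/(RT₁) = 332×44.2/(8.314×648) = 2.72 mol.
Polytropic n=1.65: T₂ = T₁(V₁/V₂)^(n−1) = 648×(0.197)^0.65 = 226 K; P₂ = P₁(V₁/V₂)^n = 22.8 kPa.
W = (P₁V₁−P₂V₂)/(n−1) = (332×44.2−22.8×224)/0.65 = 14700 J.
Work done on the gas = −W_by = -14700 J.

-14700 J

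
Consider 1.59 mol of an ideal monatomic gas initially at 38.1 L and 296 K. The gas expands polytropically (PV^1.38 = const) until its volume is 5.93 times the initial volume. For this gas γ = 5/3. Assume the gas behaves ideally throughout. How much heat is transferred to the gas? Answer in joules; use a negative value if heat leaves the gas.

P₁ = nRT₁/V₁ = 1.59×8.314×296/38.1 = 103 kPa.
Polytropic n=1.38: T₂ = T₁(V₁/V₂)^(n−1) = 296×(0.169)^0.38 = 150 K; P₂ = P₁(V₁/V₂)^n = 8.81 kPa.
W = (P₁V₁−P₂V₂)/(n−1) = (103×38.1−8.81×226)/0.38 = 5060 J.
ΔU = nCvΔT = 1.59×12.5×(150−296) = -2890 J.
Q = ΔU + W = 2180 J.

2180 J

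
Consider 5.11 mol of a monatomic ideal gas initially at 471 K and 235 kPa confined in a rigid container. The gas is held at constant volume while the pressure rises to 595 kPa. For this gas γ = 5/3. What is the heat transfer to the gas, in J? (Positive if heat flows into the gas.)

46000 J

V₁ = nRT₁/P₁ = 5.11×8.314×471/235 = 85.1 L.
Isochoric: V stays 85.1 L; P/T = const ⇒ T₂ = 1190 K, P₂ = 595 kPa.
W = 0 (no volume change).
ΔU = nCvΔT = 5.11×12.5×(1190−471) = 46000 J.
Q = ΔU = 46000 J.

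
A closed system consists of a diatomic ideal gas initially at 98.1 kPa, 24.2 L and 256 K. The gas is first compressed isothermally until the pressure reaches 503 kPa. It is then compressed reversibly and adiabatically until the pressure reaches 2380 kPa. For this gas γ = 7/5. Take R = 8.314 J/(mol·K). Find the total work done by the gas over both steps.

-7200 J

n = P₁V₁/(RT₁) = 98.1×24.2/(8.314×256) = 1.12 mol.
Step 1 — Isothermal: T stays 256 K; PV = const ⇒ V₂ = 4.72 L, P₂ = 503 kPa.
ΔU = 0 (ideal gas, T constant).
W = nRT ln(V₂/V₁) = 1.12×8.314×256×ln(0.195) = -3880 J.
Q = ΔU + W = -3880 J.
State after step 1: P = 503 kPa, V = 4.72 L, T = 256 K.
Step 2 — Adiabatic: T₂/T₁ = (P₂/P₁)^((γ−1)/γ) ⇒ T₂ = 256×(4.73)^0.286 = 399 K; V₂ = 1.56 L.
ΔU = nCvΔT = 1.12×20.8×(399−256) = 3320 J.
Q = 0 for an adiabatic process, so W = −ΔU = -3320 J.
Net over both steps: W = -7200 J, Q = -3880 J, ΔU = 3320 J.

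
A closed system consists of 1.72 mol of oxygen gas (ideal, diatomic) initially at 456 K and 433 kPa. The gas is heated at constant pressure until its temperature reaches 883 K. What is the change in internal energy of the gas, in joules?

15300 J

V₁ = nRT₁/P₁ = 1.72×8.314×456/433 = 15.1 L.
Isobaric: P stays 433 kPa; V/T = const ⇒ T₂ = 883 K, V₂ = 29.2 L.
For an ideal gas ΔU = nCvΔT with Cv = (5/2)R = 20.8 J/(mol·K).
ΔU = 1.72×20.8×(883−456) = 15300 J.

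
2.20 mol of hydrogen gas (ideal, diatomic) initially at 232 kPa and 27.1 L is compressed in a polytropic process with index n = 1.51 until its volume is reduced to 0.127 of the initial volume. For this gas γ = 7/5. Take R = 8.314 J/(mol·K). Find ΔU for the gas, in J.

29300 J

T₁ = P₁V₁/(nR) = 232×27.1/(2.20×8.314) = 344 K.
Polytropic n=1.51: T₂ = T₁(V₁/V₂)^(n−1) = 344×(7.87)^0.51 = 985 K; P₂ = P₁(V₁/V₂)^n = 5230 kPa.
For an ideal gas ΔU = nCvΔT with Cv = (5/2)R = 20.8 J/(mol·K).
ΔU = 2.20×20.8×(985−344) = 29300 J.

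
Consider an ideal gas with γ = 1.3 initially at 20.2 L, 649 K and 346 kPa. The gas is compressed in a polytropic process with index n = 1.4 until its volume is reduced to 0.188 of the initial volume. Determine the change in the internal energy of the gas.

22200 J

n = P₁V₁/(RT₁) = 346×20.2/(8.314×649) = 1.30 mol.
Polytropic n=1.4: T₂ = T₁(V₁/V₂)^(n−1) = 649×(5.32)^0.40 = 1270 K; P₂ = P₁(V₁/V₂)^n = 3590 kPa.
For an ideal gas ΔU = nCvΔT with Cv = R/(γ−1) = 27.7 J/(mol·K).
ΔU = 1.30×27.7×(1270−649) = 22200 J.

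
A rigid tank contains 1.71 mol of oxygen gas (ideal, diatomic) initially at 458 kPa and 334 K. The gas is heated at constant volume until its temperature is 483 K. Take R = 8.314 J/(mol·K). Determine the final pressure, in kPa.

V₁ = nRT₁/P₁ = 1.71×8.314×334/458 = 10.4 L.
Isochoric: V stays 10.4 L; P/T = const ⇒ T₂ = 483 K, P₂ = 662 kPa.

662 kPa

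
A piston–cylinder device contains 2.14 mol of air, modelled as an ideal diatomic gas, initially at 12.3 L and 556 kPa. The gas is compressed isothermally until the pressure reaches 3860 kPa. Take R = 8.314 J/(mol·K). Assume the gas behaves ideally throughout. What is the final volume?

1.77 L

T₁ = P₁V₁/(nR) = 556×12.3/(2.14×8.314) = 384 K.
Isothermal: T stays 384 K; PV = const ⇒ V₂ = 1.77 L, P₂ = 3860 kPa.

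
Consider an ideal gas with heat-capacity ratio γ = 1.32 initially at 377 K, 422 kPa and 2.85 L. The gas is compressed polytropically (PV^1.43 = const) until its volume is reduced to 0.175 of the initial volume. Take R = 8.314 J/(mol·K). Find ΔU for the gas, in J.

n = P₁V₁/(RT₁) = 422×2.85/(8.314×377) = 0.384 mol.
Polytropic n=1.43: T₂ = T₁(V₁/V₂)^(n−1) = 377×(5.71)^0.43 = 798 K; P₂ = P₁(V₁/V₂)^n = 5100 kPa.
For an ideal gas ΔU = nCvΔT with Cv = R/(γ−1) = 26.0 J/(mol·K).
ΔU = 0.384×26.0×(798−377) = 4190 J.

4190 J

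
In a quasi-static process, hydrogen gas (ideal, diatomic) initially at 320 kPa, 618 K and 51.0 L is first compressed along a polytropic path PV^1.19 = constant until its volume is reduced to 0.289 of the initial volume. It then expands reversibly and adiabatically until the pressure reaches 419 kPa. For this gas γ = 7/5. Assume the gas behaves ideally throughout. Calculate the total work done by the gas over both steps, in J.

-7770 J

n = P₁V₁/(RT₁) = 320×51.0/(8.314×618) = 3.18 mol.
Step 1 — Polytropic n=1.19: T₂ = T₁(V₁/V₂)^(n−1) = 618×(3.46)^0.19 = 782 K; P₂ = P₁(V₁/V₂)^n = 1400 kPa.
W = (P₁V₁−P₂V₂)/(n−1) = (320×51.0−1400×14.7)/0.19 = -22800 J.
ΔU = nCvΔT = 3.18×20.8×(782−618) = 10900 J.
Q = ΔU + W = -12000 J.
State after step 1: P = 1400 kPa, V = 14.7 L, T = 782 K.
Step 2 — Adiabatic: T₂/T₁ = (P₂/P₁)^((γ−1)/γ) ⇒ T₂ = 782×(0.299)^0.286 = 554 K; V₂ = 34.9 L.
ΔU = nCvΔT = 3.18×20.8×(554−782) = -15100 J.
Q = 0 for an adiabatic process, so W = −ΔU = 15100 J.
Net over both steps: W = -7770 J, Q = -12000 J, ΔU = -4220 J.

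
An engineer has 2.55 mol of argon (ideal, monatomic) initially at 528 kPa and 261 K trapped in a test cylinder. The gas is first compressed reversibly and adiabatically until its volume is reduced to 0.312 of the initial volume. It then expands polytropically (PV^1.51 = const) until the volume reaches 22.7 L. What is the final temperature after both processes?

211 K

V₁ = nRT₁/P₁ = 2.55×8.314×261/528 = 10.5 L.
Step 1 — Adiabatic: TV^(γ−1) = const ⇒ T₂ = 261×(3.21)^0.667 = 567 K; PV^γ = const ⇒ P₂ = 3680 kPa.
ΔU = nCvΔT = 2.55×12.5×(567−261) = 9740 J.
Q = 0 for an adiabatic process, so W = −ΔU = -9740 J.
State after step 1: P = 3680 kPa, V = 3.27 L, T = 567 K.
Step 2 — Polytropic n=1.51: T₂ = T₁(V₁/V₂)^(n−1) = 567×(0.144)^0.51 = 211 K; P₂ = P₁(V₁/V₂)^n = 197 kPa.
W = (P₁V₁−P₂V₂)/(n−1) = (3680×3.27−197×22.7)/0.51 = 14800 J.
ΔU = nCvΔT = 2.55×12.5×(211−567) = -11300 J.
Q = ΔU + W = 3480 J.
Net over both steps: W = 5060 J, Q = 3480 J, ΔU = -1580 J.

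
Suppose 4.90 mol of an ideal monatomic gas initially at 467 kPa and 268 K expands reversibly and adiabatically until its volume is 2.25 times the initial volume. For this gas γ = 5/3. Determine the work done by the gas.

V₁ = nRT₁/P₁ = 4.90×8.314×268/467 = 23.4 L.
Adiabatic: TV^(γ−1) = const ⇒ T₂ = 268×(0.444)^0.667 = 156 K; PV^γ = const ⇒ P₂ = 121 kPa.
ΔU = nCvΔT = 4.90×12.5×(156−268) = -6840 J.
Q = 0 for an adiabatic process, so W = −ΔU = 6840 J.

6840 J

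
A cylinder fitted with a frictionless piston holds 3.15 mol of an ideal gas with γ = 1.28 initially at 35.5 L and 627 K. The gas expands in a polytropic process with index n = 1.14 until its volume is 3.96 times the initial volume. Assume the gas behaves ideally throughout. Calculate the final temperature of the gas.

517 K

P₁ = nRT₁/V₁ = 3.15×8.314×627/35.5 = 463 kPa.
Polytropic n=1.14: T₂ = T₁(V₁/V₂)^(n−1) = 627×(0.253)^0.14 = 517 K; P₂ = P₁(V₁/V₂)^n = 96.3 kPa.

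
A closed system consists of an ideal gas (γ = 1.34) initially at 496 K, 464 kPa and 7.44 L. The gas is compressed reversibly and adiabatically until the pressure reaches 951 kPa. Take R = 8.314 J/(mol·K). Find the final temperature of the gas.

Adiabatic: T₂/T₁ = (P₂/P₁)^((γ−1)/γ) ⇒ T₂ = 496×(2.05)^0.254 = 595 K; V₂ = 4.36 L.

595 K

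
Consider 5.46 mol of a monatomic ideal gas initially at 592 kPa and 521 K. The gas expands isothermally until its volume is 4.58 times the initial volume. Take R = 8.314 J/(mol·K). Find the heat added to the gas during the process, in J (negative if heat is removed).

V₁ = nRT₁/P₁ = 5.46×8.314×521/592 = 40.0 L.
Isothermal: T stays 521 K; PV = const ⇒ V₂ = 183 L, P₂ = 129 kPa.
ΔU = 0 (ideal gas, T constant).
W = nRT ln(V₂/V₁) = 5.46×8.314×521×ln(4.58) = 36000 J.
Q = ΔU + W = 36000 J.

36000 J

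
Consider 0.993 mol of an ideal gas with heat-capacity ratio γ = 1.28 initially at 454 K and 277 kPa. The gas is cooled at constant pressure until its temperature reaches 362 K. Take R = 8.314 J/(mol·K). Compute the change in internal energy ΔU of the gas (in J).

-2710 J

V₁ = nRT₁/P₁ = 0.993×8.314×454/277 = 13.5 L.
Isobaric: P stays 277 kPa; V/T = const ⇒ T₂ = 362 K, V₂ = 10.8 L.
For an ideal gas ΔU = nCvΔT with Cv = R/(γ−1) = 29.7 J/(mol·K).
ΔU = 0.993×29.7×(362−454) = -2710 J.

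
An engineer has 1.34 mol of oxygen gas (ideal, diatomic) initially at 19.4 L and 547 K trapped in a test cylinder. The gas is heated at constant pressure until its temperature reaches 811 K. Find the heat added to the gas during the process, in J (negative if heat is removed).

10300 J

P₁ = nRT₁/V₁ = 1.34×8.314×547/19.4 = 314 kPa.
Isobaric: P stays 314 kPa; V/T = const ⇒ T₂ = 811 K, V₂ = 28.8 L.
W = PΔV = 314×(28.8−19.4) kPa·L = 2940 J.
ΔU = nCvΔT = 1.34×20.8×(811−547) = 7350 J.
Q = ΔU + W = nCpΔT = 10300 J.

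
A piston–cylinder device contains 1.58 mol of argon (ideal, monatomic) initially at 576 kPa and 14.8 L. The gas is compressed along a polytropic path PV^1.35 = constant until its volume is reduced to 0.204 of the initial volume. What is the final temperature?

T₁ = P₁V₁/(nR) = 576×14.8/(1.58×8.314) = 649 K.
Polytropic n=1.35: T₂ = T₁(V₁/V₂)^(n−1) = 649×(4.90)^0.35 = 1130 K; P₂ = P₁(V₁/V₂)^n = 4930 kPa.

1130 K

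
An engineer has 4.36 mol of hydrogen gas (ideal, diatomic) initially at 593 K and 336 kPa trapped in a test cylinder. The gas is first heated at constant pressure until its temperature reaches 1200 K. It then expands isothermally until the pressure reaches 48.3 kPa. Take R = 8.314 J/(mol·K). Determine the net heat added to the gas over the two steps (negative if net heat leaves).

V₁ = nRT₁/P₁ = 4.36×8.314×593/336 = 64.0 L.
Step 1 — Isobaric: P stays 336 kPa; V/T = const ⇒ T₂ = 1200 K, V₂ = 129 L.
W = PΔV = 336×(129−64.0) kPa·L = 22000 J.
ΔU = nCvΔT = 4.36×20.8×(1200−593) = 55000 J.
Q = ΔU + W = nCpΔT = 77000 J.
State after step 1: P = 336 kPa, V = 129 L, T = 1200 K.
Step 2 — Isothermal: T stays 1200 K; PV = const ⇒ V₂ = 901 L, P₂ = 48.3 kPa.
ΔU = 0 (ideal gas, T constant).
W = nRT ln(V₂/V₁) = 4.36×8.314×1200×ln(6.96) = 84400 J.
Q = ΔU + W = 84400 J.
Net over both steps: W = 106000 J, Q = 161000 J, ΔU = 55000 J.

161000 J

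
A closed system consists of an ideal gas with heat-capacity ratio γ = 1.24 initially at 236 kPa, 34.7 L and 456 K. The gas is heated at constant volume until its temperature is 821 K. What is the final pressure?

Isochoric: V stays 34.7 L; P/T = const ⇒ T₂ = 821 K, P₂ = 425 kPa.

425 kPa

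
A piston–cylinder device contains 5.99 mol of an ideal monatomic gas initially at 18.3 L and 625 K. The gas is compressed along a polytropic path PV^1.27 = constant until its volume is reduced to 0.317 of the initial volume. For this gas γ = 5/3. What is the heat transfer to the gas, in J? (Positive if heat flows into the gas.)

P₁ = nRT₁/V₁ = 5.99×8.314×625/18.3 = 1700 kPa.
Polytropic n=1.27: T₂ = T₁(V₁/V₂)^(n−1) = 625×(3.15)^0.27 = 852 K; P₂ = P₁(V₁/V₂)^n = 7320 kPa.
W = (P₁V₁−P₂V₂)/(n−1) = (1700×18.3−7320×5.80)/0.27 = -41900 J.
ΔU = nCvΔT = 5.99×12.5×(852−625) = 17000 J.
Q = ΔU + W = -24900 J.

-24900 J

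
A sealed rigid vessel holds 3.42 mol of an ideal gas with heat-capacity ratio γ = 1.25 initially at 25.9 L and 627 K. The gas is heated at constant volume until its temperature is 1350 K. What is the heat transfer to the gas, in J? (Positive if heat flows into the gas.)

P₁ = nRT₁/V₁ = 3.42×8.314×627/25.9 = 688 kPa.
Isochoric: V stays 25.9 L; P/T = const ⇒ T₂ = 1350 K, P₂ = 1480 kPa.
W = 0 (no volume change).
ΔU = nCvΔT = 3.42×33.3×(1350−627) = 82200 J.
Q = ΔU = 82200 J.

82200 J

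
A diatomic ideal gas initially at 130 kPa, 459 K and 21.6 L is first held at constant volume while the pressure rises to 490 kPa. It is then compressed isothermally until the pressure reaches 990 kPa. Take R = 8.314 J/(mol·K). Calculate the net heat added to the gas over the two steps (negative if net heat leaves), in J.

n = P₁V₁/(RT₁) = 130×21.6/(8.314×459) = 0.736 mol.
Step 1 — Isochoric: V stays 21.6 L; P/T = const ⇒ T₂ = 1730 K, P₂ = 490 kPa.
W = 0 (no volume change).
ΔU = nCvΔT = 0.736×20.8×(1730−459) = 19400 J.
Q = ΔU = 19400 J.
State after step 1: P = 490 kPa, V = 21.6 L, T = 1730 K.
Step 2 — Isothermal: T stays 1730 K; PV = const ⇒ V₂ = 10.7 L, P₂ = 990 kPa.
ΔU = 0 (ideal gas, T constant).
W = nRT ln(V₂/V₁) = 0.736×8.314×1730×ln(0.495) = -7440 J.
Q = ΔU + W = -7440 J.
Net over both steps: W = -7440 J, Q = 12000 J, ΔU = 19400 J.

12000 J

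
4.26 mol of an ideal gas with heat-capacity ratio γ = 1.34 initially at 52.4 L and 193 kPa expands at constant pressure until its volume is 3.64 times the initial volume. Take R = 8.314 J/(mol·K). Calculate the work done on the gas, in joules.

T₁ = P₁V₁/(nR) = 193×52.4/(4.26×8.314) = 286 K.
Isobaric: P stays 193 kPa; V/T = const ⇒ T₂ = 1040 K, V₂ = 191 L.
W = PΔV = 193×(191−52.4) kPa·L = 26700 J.
Work done on the gas = −W_by = -26700 J.

-26700 J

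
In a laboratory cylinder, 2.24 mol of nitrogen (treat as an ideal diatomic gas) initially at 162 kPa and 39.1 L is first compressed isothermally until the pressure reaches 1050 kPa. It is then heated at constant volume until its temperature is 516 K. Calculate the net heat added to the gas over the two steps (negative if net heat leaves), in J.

-3650 J

T₁ = P₁V₁/(nR) = 162×39.1/(2.24×8.314) = 340 K.
Step 1 — Isothermal: T stays 340 K; PV = const ⇒ V₂ = 6.03 L, P₂ = 1050 kPa.
ΔU = 0 (ideal gas, T constant).
W = nRT ln(V₂/V₁) = 2.24×8.314×340×ln(0.154) = -11800 J.
Q = ΔU + W = -11800 J.
State after step 1: P = 1050 kPa, V = 6.03 L, T = 340 K.
Step 2 — Isochoric: V stays 6.03 L; P/T = const ⇒ T₂ = 516 K, P₂ = 1590 kPa.
W = 0 (no volume change).
ΔU = nCvΔT = 2.24×20.8×(516−340) = 8190 J.
Q = ΔU = 8190 J.
Net over both steps: W = -11800 J, Q = -3650 J, ΔU = 8190 J.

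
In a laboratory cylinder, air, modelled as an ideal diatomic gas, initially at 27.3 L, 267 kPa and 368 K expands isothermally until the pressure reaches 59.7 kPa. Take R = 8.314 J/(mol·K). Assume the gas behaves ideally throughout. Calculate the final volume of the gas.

Isothermal: T stays 368 K; PV = const ⇒ V₂ = 122 L, P₂ = 59.7 kPa.

122 L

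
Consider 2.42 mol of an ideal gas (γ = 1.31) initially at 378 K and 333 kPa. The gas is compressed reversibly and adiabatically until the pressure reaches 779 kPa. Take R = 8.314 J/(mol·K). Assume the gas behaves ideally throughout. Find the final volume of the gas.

V₁ = nRT₁/P₁ = 2.42×8.314×378/333 = 22.8 L.
Adiabatic: T₂/T₁ = (P₂/P₁)^((γ−1)/γ) ⇒ T₂ = 378×(2.34)^0.237 = 462 K; V₂ = 11.9 L.

11.9 L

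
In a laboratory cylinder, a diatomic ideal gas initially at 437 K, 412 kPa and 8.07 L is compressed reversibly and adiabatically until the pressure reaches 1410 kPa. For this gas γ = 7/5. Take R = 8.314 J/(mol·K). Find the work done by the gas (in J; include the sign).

n = P₁V₁/(RT₁) = 412×8.07/(8.314×437) = 0.915 mol.
Adiabatic: T₂/T₁ = (P₂/P₁)^((γ−1)/γ) ⇒ T₂ = 437×(3.42)^0.286 = 621 K; V₂ = 3.35 L.
ΔU = nCvΔT = 0.915×20.8×(621−437) = 3500 J.
Q = 0 for an adiabatic process, so W = −ΔU = -3500 J.

-3500 J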